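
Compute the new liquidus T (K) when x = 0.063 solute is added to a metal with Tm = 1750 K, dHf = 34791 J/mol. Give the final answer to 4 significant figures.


dT = R*Tm^2*x / dHf
dT = 8.314 * 1750^2 * 0.063 / 34791
dT = 46.1062 K
T_new = 1750 - 46.1062 = 1704 K


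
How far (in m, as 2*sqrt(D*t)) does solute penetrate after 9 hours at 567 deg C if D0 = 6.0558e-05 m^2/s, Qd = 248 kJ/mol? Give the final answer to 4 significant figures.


Step 1: D = D0 * exp(-Qd/(R*T))
T = 840.15 K
D = 6.0558e-05 * exp(-248e3 / (8.314 * 840.15)) = 2.30522e-20 m^2/s
Step 2: L = 2*sqrt(D*t)
t = 9 h = 32400 s
L = 2*sqrt(2.30522e-20 * 32400) = 5.466e-08 m


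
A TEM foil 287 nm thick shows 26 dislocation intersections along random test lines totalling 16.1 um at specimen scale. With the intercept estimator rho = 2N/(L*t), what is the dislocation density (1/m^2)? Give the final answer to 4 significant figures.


rho = 2N / (L * t)
L = 16.1 um = 1.61e-05 m, t = 287 nm = 2.87e-07 m
rho = 2 * 26 / (1.61e-05 * 2.87e-07)
rho = 1.125e+13 1/m^2


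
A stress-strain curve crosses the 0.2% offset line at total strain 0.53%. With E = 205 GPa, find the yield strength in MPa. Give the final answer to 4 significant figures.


Offset strain = 0.002
Elastic strain at yield = total_strain - offset = 5.3e-03 - 0.002 = 3.3e-03
sigma_y = E * elastic_strain = 205000 * 3.3e-03
sigma_y = 676.5 MPa


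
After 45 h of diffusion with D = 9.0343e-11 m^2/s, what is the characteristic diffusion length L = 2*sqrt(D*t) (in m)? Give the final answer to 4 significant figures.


t = 45 hr = 162000 s
Diffusion length = 2*sqrt(D*t)
= 2*sqrt(9.0343e-11 * 162000)
= 7.651e-03 m


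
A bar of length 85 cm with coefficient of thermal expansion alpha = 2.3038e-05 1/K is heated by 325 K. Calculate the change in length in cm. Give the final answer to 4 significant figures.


dL = L0 * alpha * dT
dL = 85 * 2.3038e-05 * 325
dL = 0.6364 cm


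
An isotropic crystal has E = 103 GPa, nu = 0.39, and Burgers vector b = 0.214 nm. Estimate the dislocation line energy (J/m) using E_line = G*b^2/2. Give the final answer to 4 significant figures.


Step 1: G = E / (2*(1+nu))
G = 103 / (2*(1+0.39)) = 37.0504 GPa = 3.70504e+10 Pa
Step 2: E_line = G*b^2/2
b = 0.214 nm = 2.14e-10 m
E_line = 0.5 * 3.70504e+10 * (2.14e-10)^2 = 8.484e-10 J/m


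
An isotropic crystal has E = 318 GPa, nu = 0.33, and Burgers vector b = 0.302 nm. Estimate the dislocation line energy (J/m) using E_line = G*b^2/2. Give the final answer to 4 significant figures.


Step 1: G = E / (2*(1+nu))
G = 318 / (2*(1+0.33)) = 119.549 GPa = 1.19549e+11 Pa
Step 2: E_line = G*b^2/2
b = 0.302 nm = 3.02e-10 m
E_line = 0.5 * 1.19549e+11 * (3.02e-10)^2 = 5.452e-09 J/m


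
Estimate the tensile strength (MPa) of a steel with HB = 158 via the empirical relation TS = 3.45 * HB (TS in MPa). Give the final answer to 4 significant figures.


TS (MPa) = 3.45 * HB
TS = 3.45 * 158
TS = 545.1 MPa


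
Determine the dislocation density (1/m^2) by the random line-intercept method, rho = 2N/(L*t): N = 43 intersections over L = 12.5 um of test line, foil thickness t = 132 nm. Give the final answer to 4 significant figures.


rho = 2N / (L * t)
L = 12.5 um = 1.25e-05 m, t = 132 nm = 1.32e-07 m
rho = 2 * 43 / (1.25e-05 * 1.32e-07)
rho = 5.212e+13 1/m^2


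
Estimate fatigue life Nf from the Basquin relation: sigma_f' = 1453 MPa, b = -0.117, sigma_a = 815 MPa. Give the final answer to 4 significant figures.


sigma_a = sigma_f' * (2*Nf)^b
2*Nf = (sigma_a / sigma_f')^(1/b)
2*Nf = (815 / 1453)^(1/-0.117)
2*Nf = 140.03
Nf = 70.02 cycles


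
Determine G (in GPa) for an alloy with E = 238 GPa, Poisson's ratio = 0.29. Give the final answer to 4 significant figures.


G = E / (2*(1+nu))
G = 238 / (2*(1+0.29))
G = 92.25 GPa


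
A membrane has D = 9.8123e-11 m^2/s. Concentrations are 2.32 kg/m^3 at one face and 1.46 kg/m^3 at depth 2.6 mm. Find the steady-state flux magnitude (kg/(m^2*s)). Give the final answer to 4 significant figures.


J = -D * (dC/dx) = D * (C1 - C2) / dx
J = 9.8123e-11 * (2.32 - 1.46) / 2.6e-03
J = 3.246e-08 kg/(m^2*s)


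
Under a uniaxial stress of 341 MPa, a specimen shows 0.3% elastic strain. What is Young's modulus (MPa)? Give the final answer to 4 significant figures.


E = sigma / epsilon
epsilon = 0.3% = 3e-03
E = 341 / 3e-03
E = 113700 MPa


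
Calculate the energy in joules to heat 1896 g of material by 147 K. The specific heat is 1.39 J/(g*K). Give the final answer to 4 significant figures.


Q = m * cp * dT
Q = 1896 * 1.39 * 147
Q = 387400 J


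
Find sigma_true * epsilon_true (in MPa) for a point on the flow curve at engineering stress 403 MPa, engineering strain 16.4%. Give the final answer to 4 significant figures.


sigma_true = sigma_eng * (1 + epsilon_eng)
sigma_true = 403 * (1 + 0.164) = 469.092 MPa
epsilon_true = ln(1 + epsilon_eng)
epsilon_true = ln(1 + 0.164) = 0.151862
sigma_true * epsilon_true = 469.092 * 0.151862 = 71.24 MPa


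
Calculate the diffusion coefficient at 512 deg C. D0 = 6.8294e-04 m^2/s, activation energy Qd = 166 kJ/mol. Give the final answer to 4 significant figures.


D = D0 * exp(-Qd / (R*T))
T = 785.15 K
D = 6.8294e-04 * exp(-166e3 / (8.314 * 785.15))
D = 6.17e-15 m^2/s


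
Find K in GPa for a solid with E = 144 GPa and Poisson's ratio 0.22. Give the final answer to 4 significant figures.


K = E / (3*(1-2*nu))
K = 144 / (3*(1-2*0.22))
K = 85.71 GPa


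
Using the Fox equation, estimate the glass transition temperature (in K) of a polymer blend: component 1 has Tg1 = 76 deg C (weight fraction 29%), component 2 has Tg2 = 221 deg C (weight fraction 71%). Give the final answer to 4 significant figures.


1/Tg = w1/Tg1 + w2/Tg2 (in Kelvin)
Tg1 = 349.15 K, Tg2 = 494.15 K
1/Tg = 0.29/349.15 + 0.71/494.15
Tg = 441 K


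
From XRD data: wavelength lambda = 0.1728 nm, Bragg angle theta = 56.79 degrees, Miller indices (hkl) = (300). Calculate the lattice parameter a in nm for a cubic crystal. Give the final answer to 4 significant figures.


d = lambda / (2*sin(theta))
d = 0.1728 / (2*sin(56.79 deg))
d = 0.103267 nm
a = d * sqrt(h^2+k^2+l^2) = 0.103267 * sqrt(9)
a = 0.3098 nm


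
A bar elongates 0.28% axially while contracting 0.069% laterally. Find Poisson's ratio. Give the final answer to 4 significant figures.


nu = -epsilon_lat / epsilon_axial
Lateral strain is contraction (negative), so using magnitudes:
nu = 0.069 / 0.28
nu = 0.2464


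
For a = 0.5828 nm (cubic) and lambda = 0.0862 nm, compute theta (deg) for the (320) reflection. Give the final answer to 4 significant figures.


d = a / sqrt(h^2+k^2+l^2)
d = 0.5828 / sqrt(13) = 0.16164 nm
lambda = 2*d*sin(theta)  =>  sin(theta) = lambda / (2*d)
sin(theta) = 0.0862 / (2 * 0.16164) = 0.266643
theta = 15.46 deg


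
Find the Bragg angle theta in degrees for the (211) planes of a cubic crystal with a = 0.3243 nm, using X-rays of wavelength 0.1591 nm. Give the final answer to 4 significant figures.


d = a / sqrt(h^2+k^2+l^2)
d = 0.3243 / sqrt(6) = 0.132395 nm
lambda = 2*d*sin(theta)  =>  sin(theta) = lambda / (2*d)
sin(theta) = 0.1591 / (2 * 0.132395) = 0.600854
theta = 36.93 deg


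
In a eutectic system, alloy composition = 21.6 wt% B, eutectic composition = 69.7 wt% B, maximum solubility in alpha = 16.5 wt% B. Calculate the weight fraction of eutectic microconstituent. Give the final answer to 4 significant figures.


f_primary = (C_e - C0) / (C_e - C_alpha_max)
f_primary = (69.7 - 21.6) / (69.7 - 16.5)
f_primary = 0.904135
f_eutectic = 1 - 0.904135 = 0.09586


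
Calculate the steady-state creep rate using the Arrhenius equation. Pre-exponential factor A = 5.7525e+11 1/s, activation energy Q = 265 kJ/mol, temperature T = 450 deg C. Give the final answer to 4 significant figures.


rate = A * exp(-Q / (R*T))
T = 450 + 273.15 = 723.15 K
rate = 5.7525e+11 * exp(-265e3 / (8.314 * 723.15))
rate = 4.146e-08 1/s


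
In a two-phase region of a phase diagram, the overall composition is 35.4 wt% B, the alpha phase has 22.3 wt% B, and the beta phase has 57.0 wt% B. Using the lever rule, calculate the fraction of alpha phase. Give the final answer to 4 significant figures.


f_alpha = (C_beta - C0) / (C_beta - C_alpha)
f_alpha = (57.0 - 35.4) / (57.0 - 22.3)
f_alpha = 0.6225


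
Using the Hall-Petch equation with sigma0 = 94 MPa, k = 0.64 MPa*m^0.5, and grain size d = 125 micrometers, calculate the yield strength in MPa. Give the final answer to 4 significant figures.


sigma_y = sigma0 + k / sqrt(d)
d = 125 um = 1.25e-04 m
sigma_y = 94 + 0.64 / sqrt(1.25e-04)
sigma_y = 151.2 MPa


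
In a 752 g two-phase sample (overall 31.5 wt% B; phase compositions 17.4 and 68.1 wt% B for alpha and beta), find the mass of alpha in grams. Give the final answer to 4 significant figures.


f_alpha = (C_beta - C0) / (C_beta - C_alpha)
f_alpha = (68.1 - 31.5) / (68.1 - 17.4) = 0.721893
m_alpha = f_alpha * m_total = 0.721893 * 752 = 542.9 g


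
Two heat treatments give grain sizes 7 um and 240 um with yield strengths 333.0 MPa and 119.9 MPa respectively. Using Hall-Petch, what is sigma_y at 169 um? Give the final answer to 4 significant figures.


sigma_y = sigma0 + k / sqrt(d)
1/sqrt(d1) = 1/sqrt(7e-06) = 377.964;  1/sqrt(d2) = 64.5497
k = (sigma1 - sigma2) / (1/sqrt(d1) - 1/sqrt(d2)) = (333.0 - 119.9) / (377.964 - 64.5497) = 0.67993 MPa*m^0.5
sigma0 = sigma1 - k/sqrt(d1) = 333.0 - 0.67993*377.964 = 76.0107 MPa
sigma_y(d3) = 76.0107 + 0.67993 / sqrt(1.69e-04) = 128.3 MPa


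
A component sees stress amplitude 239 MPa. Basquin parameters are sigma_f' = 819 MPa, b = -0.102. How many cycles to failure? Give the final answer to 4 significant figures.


sigma_a = sigma_f' * (2*Nf)^b
2*Nf = (sigma_a / sigma_f')^(1/b)
2*Nf = (239 / 819)^(1/-0.102)
2*Nf = 175380
Nf = 87690 cycles


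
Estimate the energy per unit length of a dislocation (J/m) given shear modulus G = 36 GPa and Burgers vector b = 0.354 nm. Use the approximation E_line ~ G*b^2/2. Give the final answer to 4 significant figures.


E = G*b^2/2
b = 0.354 nm = 3.54e-10 m
G = 36 GPa = 3.6e+10 Pa
E = 0.5 * 3.6e+10 * (3.54e-10)^2
E = 2.256e-09 J/m


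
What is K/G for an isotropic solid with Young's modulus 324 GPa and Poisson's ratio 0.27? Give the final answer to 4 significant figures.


G = E / (2*(1+nu))
G = 324 / (2*(1+0.27)) = 127.559 GPa
K = E / (3*(1-2*nu))
K = 324 / (3*(1-2*0.27)) = 234.783 GPa
K/G = 234.783 / 127.559 = 1.841


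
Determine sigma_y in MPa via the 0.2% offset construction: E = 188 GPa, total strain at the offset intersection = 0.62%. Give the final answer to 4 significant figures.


Offset strain = 0.002
Elastic strain at yield = total_strain - offset = 6.2e-03 - 0.002 = 4.2e-03
sigma_y = E * elastic_strain = 188000 * 4.2e-03
sigma_y = 789.6 MPa


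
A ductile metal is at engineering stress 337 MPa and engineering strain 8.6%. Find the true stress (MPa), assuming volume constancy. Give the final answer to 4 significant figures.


sigma_true = sigma_eng * (1 + epsilon_eng)
sigma_true = 337 * (1 + 0.086)
sigma_true = 366 MPa


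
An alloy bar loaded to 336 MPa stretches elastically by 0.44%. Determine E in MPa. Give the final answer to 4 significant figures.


E = sigma / epsilon
epsilon = 0.44% = 4.4e-03
E = 336 / 4.4e-03
E = 76360 MPa


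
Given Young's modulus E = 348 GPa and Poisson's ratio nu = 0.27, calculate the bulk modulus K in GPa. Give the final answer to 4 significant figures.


K = E / (3*(1-2*nu))
K = 348 / (3*(1-2*0.27))
K = 252.2 GPa


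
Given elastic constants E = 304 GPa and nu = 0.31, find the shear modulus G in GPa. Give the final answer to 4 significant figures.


G = E / (2*(1+nu))
G = 304 / (2*(1+0.31))
G = 116 GPa


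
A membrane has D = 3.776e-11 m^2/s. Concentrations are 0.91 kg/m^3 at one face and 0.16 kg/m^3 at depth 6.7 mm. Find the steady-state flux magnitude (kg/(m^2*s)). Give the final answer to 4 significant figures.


J = -D * (dC/dx) = D * (C1 - C2) / dx
J = 3.776e-11 * (0.91 - 0.16) / 6.7e-03
J = 4.227e-09 kg/(m^2*s)


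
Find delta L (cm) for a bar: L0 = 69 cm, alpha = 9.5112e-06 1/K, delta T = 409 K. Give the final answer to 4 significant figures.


dL = L0 * alpha * dT
dL = 69 * 9.5112e-06 * 409
dL = 0.2684 cm


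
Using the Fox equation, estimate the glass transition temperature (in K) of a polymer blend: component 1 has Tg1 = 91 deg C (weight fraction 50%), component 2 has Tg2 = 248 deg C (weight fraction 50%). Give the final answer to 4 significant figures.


1/Tg = w1/Tg1 + w2/Tg2 (in Kelvin)
Tg1 = 364.15 K, Tg2 = 521.15 K
1/Tg = 0.5/364.15 + 0.5/521.15
Tg = 428.7 K


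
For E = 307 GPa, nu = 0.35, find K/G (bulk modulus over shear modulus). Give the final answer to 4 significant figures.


G = E / (2*(1+nu))
G = 307 / (2*(1+0.35)) = 113.704 GPa
K = E / (3*(1-2*nu))
K = 307 / (3*(1-2*0.35)) = 341.111 GPa
K/G = 341.111 / 113.704 = 3


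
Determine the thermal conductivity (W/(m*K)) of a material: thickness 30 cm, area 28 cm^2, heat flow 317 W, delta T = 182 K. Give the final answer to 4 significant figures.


k = Q*L / (A*dT)
L = 0.3 m, A = 2.8e-03 m^2
k = 317 * 0.3 / (2.8e-03 * 182)
k = 186.6 W/(m*K)


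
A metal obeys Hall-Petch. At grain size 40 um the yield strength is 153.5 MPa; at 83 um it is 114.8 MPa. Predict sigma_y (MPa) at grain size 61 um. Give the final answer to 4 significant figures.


sigma_y = sigma0 + k / sqrt(d)
1/sqrt(d1) = 1/sqrt(4e-05) = 158.114;  1/sqrt(d2) = 109.764
k = (sigma1 - sigma2) / (1/sqrt(d1) - 1/sqrt(d2)) = (153.5 - 114.8) / (158.114 - 109.764) = 0.80042 MPa*m^0.5
sigma0 = sigma1 - k/sqrt(d1) = 153.5 - 0.80042*158.114 = 26.9425 MPa
sigma_y(d3) = 26.9425 + 0.80042 / sqrt(6.1e-05) = 129.4 MPa


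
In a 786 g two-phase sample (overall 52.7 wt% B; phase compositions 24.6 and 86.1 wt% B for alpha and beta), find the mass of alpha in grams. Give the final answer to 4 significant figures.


f_alpha = (C_beta - C0) / (C_beta - C_alpha)
f_alpha = (86.1 - 52.7) / (86.1 - 24.6) = 0.543089
m_alpha = f_alpha * m_total = 0.543089 * 786 = 426.9 g


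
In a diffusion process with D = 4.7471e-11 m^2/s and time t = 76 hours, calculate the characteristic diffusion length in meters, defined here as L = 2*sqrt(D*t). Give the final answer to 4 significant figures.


t = 76 hr = 273600 s
Diffusion length = 2*sqrt(D*t)
= 2*sqrt(4.7471e-11 * 273600)
= 7.208e-03 m


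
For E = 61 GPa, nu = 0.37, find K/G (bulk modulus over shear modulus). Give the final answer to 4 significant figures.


G = E / (2*(1+nu))
G = 61 / (2*(1+0.37)) = 22.2628 GPa
K = E / (3*(1-2*nu))
K = 61 / (3*(1-2*0.37)) = 78.2051 GPa
K/G = 78.2051 / 22.2628 = 3.513


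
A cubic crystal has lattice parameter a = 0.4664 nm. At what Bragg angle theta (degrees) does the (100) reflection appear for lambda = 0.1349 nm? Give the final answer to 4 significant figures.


d = a / sqrt(h^2+k^2+l^2)
d = 0.4664 / sqrt(1) = 0.4664 nm
lambda = 2*d*sin(theta)  =>  sin(theta) = lambda / (2*d)
sin(theta) = 0.1349 / (2 * 0.4664) = 0.144618
theta = 8.315 deg


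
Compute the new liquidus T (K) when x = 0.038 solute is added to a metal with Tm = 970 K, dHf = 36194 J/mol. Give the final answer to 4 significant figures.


dT = R*Tm^2*x / dHf
dT = 8.314 * 970^2 * 0.038 / 36194
dT = 8.21298 K
T_new = 970 - 8.21298 = 961.8 K


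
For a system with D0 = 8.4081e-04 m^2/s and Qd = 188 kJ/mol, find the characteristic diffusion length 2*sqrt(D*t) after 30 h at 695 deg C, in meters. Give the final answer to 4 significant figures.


Step 1: D = D0 * exp(-Qd/(R*T))
T = 968.15 K
D = 8.4081e-04 * exp(-188e3 / (8.314 * 968.15)) = 6.0417e-14 m^2/s
Step 2: L = 2*sqrt(D*t)
t = 30 h = 108000 s
L = 2*sqrt(6.0417e-14 * 108000) = 1.616e-04 m


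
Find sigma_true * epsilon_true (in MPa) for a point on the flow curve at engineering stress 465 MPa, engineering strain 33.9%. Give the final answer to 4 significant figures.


sigma_true = sigma_eng * (1 + epsilon_eng)
sigma_true = 465 * (1 + 0.339) = 622.635 MPa
epsilon_true = ln(1 + epsilon_eng)
epsilon_true = ln(1 + 0.339) = 0.291923
sigma_true * epsilon_true = 622.635 * 0.291923 = 181.8 MPa


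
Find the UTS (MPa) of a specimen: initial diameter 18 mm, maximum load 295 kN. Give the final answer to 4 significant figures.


A0 = pi*(d/2)^2 = pi*(18/2)^2 = 254.469 mm^2
UTS = F_max / A0 = 295*1000 / 254.469
UTS = 1159 MPa


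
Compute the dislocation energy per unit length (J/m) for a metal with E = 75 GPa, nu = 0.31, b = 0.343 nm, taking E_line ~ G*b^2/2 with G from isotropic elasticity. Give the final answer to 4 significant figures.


Step 1: G = E / (2*(1+nu))
G = 75 / (2*(1+0.31)) = 28.626 GPa = 2.8626e+10 Pa
Step 2: E_line = G*b^2/2
b = 0.343 nm = 3.43e-10 m
E_line = 0.5 * 2.8626e+10 * (3.43e-10)^2 = 1.684e-09 J/m


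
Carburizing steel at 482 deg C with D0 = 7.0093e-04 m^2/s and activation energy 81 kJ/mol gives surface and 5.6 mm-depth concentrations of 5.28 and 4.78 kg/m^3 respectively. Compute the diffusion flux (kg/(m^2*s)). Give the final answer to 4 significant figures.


Step 1: D = D0 * exp(-Qd/(R*T))
T = 482 + 273.15 = 755.15 K
D = 7.0093e-04 * exp(-81e3 / (8.314 * 755.15)) = 1.74825e-09 m^2/s
Step 2: J = D * (C1 - C2) / dx
J = 1.74825e-09 * (5.28 - 4.78) / 5.6e-03
J = 1.561e-07 kg/(m^2*s)


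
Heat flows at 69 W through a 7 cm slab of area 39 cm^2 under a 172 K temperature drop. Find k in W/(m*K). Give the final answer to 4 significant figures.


k = Q*L / (A*dT)
L = 0.07 m, A = 3.9e-03 m^2
k = 69 * 0.07 / (3.9e-03 * 172)
k = 7.2 W/(m*K)


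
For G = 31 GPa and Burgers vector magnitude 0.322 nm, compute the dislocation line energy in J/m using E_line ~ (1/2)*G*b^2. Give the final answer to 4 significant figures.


E = G*b^2/2
b = 0.322 nm = 3.22e-10 m
G = 31 GPa = 3.1e+10 Pa
E = 0.5 * 3.1e+10 * (3.22e-10)^2
E = 1.607e-09 J/m


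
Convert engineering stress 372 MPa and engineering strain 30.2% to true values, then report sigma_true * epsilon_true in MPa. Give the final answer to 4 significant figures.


sigma_true = sigma_eng * (1 + epsilon_eng)
sigma_true = 372 * (1 + 0.302) = 484.344 MPa
epsilon_true = ln(1 + epsilon_eng)
epsilon_true = ln(1 + 0.302) = 0.263902
sigma_true * epsilon_true = 484.344 * 0.263902 = 127.8 MPa


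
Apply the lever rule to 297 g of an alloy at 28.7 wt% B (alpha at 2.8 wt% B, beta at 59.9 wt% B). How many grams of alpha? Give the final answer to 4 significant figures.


f_alpha = (C_beta - C0) / (C_beta - C_alpha)
f_alpha = (59.9 - 28.7) / (59.9 - 2.8) = 0.54641
m_alpha = f_alpha * m_total = 0.54641 * 297 = 162.3 g


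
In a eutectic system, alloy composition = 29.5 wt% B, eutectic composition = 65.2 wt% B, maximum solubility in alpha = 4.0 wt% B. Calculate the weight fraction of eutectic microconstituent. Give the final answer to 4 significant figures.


f_primary = (C_e - C0) / (C_e - C_alpha_max)
f_primary = (65.2 - 29.5) / (65.2 - 4.0)
f_primary = 0.583333
f_eutectic = 1 - 0.583333 = 0.4167


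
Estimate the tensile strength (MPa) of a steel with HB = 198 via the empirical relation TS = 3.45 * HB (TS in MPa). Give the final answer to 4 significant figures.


TS (MPa) = 3.45 * HB
TS = 3.45 * 198
TS = 683.1 MPa


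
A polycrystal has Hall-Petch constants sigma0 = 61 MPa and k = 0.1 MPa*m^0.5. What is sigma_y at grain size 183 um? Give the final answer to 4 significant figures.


sigma_y = sigma0 + k / sqrt(d)
d = 183 um = 1.83e-04 m
sigma_y = 61 + 0.1 / sqrt(1.83e-04)
sigma_y = 68.39 MPa


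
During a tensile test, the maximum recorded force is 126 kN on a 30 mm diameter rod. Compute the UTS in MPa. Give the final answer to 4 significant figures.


A0 = pi*(d/2)^2 = pi*(30/2)^2 = 706.858 mm^2
UTS = F_max / A0 = 126*1000 / 706.858
UTS = 178.3 MPa


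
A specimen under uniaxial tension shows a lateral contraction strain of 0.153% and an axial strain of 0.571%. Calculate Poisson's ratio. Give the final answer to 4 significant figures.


nu = -epsilon_lat / epsilon_axial
Lateral strain is contraction (negative), so using magnitudes:
nu = 0.153 / 0.571
nu = 0.268


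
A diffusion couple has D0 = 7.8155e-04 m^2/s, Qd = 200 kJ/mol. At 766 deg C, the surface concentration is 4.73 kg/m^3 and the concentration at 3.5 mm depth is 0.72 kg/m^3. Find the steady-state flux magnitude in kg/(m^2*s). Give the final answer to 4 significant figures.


Step 1: D = D0 * exp(-Qd/(R*T))
T = 766 + 273.15 = 1039.15 K
D = 7.8155e-04 * exp(-200e3 / (8.314 * 1039.15)) = 6.90643e-14 m^2/s
Step 2: J = D * (C1 - C2) / dx
J = 6.90643e-14 * (4.73 - 0.72) / 3.5e-03
J = 7.913e-11 kg/(m^2*s)


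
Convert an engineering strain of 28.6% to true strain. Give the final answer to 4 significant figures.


epsilon_true = ln(1 + epsilon_eng)
epsilon_true = ln(1 + 0.286)
epsilon_true = 0.2515


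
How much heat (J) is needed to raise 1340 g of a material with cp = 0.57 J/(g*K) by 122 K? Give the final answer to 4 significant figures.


Q = m * cp * dT
Q = 1340 * 0.57 * 122
Q = 93180 J


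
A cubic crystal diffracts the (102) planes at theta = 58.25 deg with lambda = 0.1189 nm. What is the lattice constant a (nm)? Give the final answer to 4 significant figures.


d = lambda / (2*sin(theta))
d = 0.1189 / (2*sin(58.25 deg))
d = 0.0699122 nm
a = d * sqrt(h^2+k^2+l^2) = 0.0699122 * sqrt(5)
a = 0.1563 nm


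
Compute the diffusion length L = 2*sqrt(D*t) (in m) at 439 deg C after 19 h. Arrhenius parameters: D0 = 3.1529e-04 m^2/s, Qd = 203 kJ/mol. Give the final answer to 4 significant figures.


Step 1: D = D0 * exp(-Qd/(R*T))
T = 712.15 K
D = 3.1529e-04 * exp(-203e3 / (8.314 * 712.15)) = 4.06039e-19 m^2/s
Step 2: L = 2*sqrt(D*t)
t = 19 h = 68400 s
L = 2*sqrt(4.06039e-19 * 68400) = 3.333e-07 m


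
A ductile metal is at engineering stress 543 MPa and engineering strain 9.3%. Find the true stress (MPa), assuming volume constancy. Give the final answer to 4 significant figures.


sigma_true = sigma_eng * (1 + epsilon_eng)
sigma_true = 543 * (1 + 0.093)
sigma_true = 593.5 MPa


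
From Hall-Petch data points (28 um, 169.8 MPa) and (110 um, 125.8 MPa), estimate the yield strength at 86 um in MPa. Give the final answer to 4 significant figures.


sigma_y = sigma0 + k / sqrt(d)
1/sqrt(d1) = 1/sqrt(2.8e-05) = 188.982;  1/sqrt(d2) = 95.3463
k = (sigma1 - sigma2) / (1/sqrt(d1) - 1/sqrt(d2)) = (169.8 - 125.8) / (188.982 - 95.3463) = 0.469905 MPa*m^0.5
sigma0 = sigma1 - k/sqrt(d1) = 169.8 - 0.469905*188.982 = 80.9963 MPa
sigma_y(d3) = 80.9963 + 0.469905 / sqrt(8.6e-05) = 131.7 MPa


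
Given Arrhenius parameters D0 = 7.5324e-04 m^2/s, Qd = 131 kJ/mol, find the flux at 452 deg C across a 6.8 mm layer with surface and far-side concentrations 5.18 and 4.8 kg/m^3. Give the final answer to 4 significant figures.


Step 1: D = D0 * exp(-Qd/(R*T))
T = 452 + 273.15 = 725.15 K
D = 7.5324e-04 * exp(-131e3 / (8.314 * 725.15)) = 2.75604e-13 m^2/s
Step 2: J = D * (C1 - C2) / dx
J = 2.75604e-13 * (5.18 - 4.8) / 6.8e-03
J = 1.54e-11 kg/(m^2*s)


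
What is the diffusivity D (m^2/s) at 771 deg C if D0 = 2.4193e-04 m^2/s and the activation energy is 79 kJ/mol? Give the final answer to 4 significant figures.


D = D0 * exp(-Qd / (R*T))
T = 1044.15 K
D = 2.4193e-04 * exp(-79e3 / (8.314 * 1044.15))
D = 2.701e-08 m^2/s


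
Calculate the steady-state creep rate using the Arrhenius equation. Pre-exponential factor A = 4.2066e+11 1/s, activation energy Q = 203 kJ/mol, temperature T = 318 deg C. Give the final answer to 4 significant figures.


rate = A * exp(-Q / (R*T))
T = 318 + 273.15 = 591.15 K
rate = 4.2066e+11 * exp(-203e3 / (8.314 * 591.15))
rate = 4.853e-07 1/s


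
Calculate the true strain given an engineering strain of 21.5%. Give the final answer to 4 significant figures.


epsilon_true = ln(1 + epsilon_eng)
epsilon_true = ln(1 + 0.215)
epsilon_true = 0.1947


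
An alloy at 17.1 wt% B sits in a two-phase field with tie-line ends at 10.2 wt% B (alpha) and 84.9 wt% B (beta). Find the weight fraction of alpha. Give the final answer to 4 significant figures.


f_alpha = (C_beta - C0) / (C_beta - C_alpha)
f_alpha = (84.9 - 17.1) / (84.9 - 10.2)
f_alpha = 0.9076


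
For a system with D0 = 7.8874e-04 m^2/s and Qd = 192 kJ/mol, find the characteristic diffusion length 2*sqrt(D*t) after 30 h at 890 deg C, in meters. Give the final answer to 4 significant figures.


Step 1: D = D0 * exp(-Qd/(R*T))
T = 1163.15 K
D = 7.8874e-04 * exp(-192e3 / (8.314 * 1163.15)) = 1.88063e-12 m^2/s
Step 2: L = 2*sqrt(D*t)
t = 30 h = 108000 s
L = 2*sqrt(1.88063e-12 * 108000) = 9.013e-04 m


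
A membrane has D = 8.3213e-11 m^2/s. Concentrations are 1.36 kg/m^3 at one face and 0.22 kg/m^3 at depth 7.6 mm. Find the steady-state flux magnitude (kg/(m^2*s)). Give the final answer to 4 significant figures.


J = -D * (dC/dx) = D * (C1 - C2) / dx
J = 8.3213e-11 * (1.36 - 0.22) / 7.6e-03
J = 1.248e-08 kg/(m^2*s)


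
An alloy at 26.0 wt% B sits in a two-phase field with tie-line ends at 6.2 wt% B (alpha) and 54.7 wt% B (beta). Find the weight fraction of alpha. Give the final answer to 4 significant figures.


f_alpha = (C_beta - C0) / (C_beta - C_alpha)
f_alpha = (54.7 - 26.0) / (54.7 - 6.2)
f_alpha = 0.5918


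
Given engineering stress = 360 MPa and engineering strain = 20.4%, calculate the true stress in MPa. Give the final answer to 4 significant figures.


sigma_true = sigma_eng * (1 + epsilon_eng)
sigma_true = 360 * (1 + 0.204)
sigma_true = 433.4 MPa


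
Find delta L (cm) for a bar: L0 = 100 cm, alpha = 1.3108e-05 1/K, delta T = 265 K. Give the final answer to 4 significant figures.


dL = L0 * alpha * dT
dL = 100 * 1.3108e-05 * 265
dL = 0.3474 cm


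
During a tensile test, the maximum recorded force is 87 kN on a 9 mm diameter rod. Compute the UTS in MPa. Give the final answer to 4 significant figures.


A0 = pi*(d/2)^2 = pi*(9/2)^2 = 63.6173 mm^2
UTS = F_max / A0 = 87*1000 / 63.6173
UTS = 1368 MPa


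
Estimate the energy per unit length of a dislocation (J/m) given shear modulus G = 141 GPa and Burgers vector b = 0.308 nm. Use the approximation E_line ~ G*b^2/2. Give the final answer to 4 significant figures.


E = G*b^2/2
b = 0.308 nm = 3.08e-10 m
G = 141 GPa = 1.41e+11 Pa
E = 0.5 * 1.41e+11 * (3.08e-10)^2
E = 6.688e-09 J/m


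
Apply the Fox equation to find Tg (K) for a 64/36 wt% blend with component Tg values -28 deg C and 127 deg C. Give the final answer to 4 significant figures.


1/Tg = w1/Tg1 + w2/Tg2 (in Kelvin)
Tg1 = 245.15 K, Tg2 = 400.15 K
1/Tg = 0.64/245.15 + 0.36/400.15
Tg = 284.9 K


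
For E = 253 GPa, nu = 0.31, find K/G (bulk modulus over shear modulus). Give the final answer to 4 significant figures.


G = E / (2*(1+nu))
G = 253 / (2*(1+0.31)) = 96.5649 GPa
K = E / (3*(1-2*nu))
K = 253 / (3*(1-2*0.31)) = 221.93 GPa
K/G = 221.93 / 96.5649 = 2.298


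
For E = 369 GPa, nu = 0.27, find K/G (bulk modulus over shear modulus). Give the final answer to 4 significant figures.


G = E / (2*(1+nu))
G = 369 / (2*(1+0.27)) = 145.276 GPa
K = E / (3*(1-2*nu))
K = 369 / (3*(1-2*0.27)) = 267.391 GPa
K/G = 267.391 / 145.276 = 1.841


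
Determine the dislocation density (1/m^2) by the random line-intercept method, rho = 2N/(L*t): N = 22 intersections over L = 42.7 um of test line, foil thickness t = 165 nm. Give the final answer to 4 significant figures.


rho = 2N / (L * t)
L = 42.7 um = 4.27e-05 m, t = 165 nm = 1.65e-07 m
rho = 2 * 22 / (4.27e-05 * 1.65e-07)
rho = 6.245e+12 1/m^2


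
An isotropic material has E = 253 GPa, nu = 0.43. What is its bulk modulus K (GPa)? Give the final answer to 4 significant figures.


K = E / (3*(1-2*nu))
K = 253 / (3*(1-2*0.43))
K = 602.4 GPa


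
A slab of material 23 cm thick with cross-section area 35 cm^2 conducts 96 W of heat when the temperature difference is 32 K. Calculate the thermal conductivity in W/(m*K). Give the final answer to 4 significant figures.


k = Q*L / (A*dT)
L = 0.23 m, A = 3.5e-03 m^2
k = 96 * 0.23 / (3.5e-03 * 32)
k = 197.1 W/(m*K)


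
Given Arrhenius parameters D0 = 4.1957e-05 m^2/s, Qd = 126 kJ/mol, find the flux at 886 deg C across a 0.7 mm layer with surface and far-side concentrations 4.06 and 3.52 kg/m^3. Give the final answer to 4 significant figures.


Step 1: D = D0 * exp(-Qd/(R*T))
T = 886 + 273.15 = 1159.15 K
D = 4.1957e-05 * exp(-126e3 / (8.314 * 1159.15)) = 8.80392e-11 m^2/s
Step 2: J = D * (C1 - C2) / dx
J = 8.80392e-11 * (4.06 - 3.52) / 7e-04
J = 6.792e-08 kg/(m^2*s)


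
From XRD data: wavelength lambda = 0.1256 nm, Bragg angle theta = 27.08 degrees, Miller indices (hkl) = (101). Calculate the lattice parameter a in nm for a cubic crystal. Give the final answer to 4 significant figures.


d = lambda / (2*sin(theta))
d = 0.1256 / (2*sin(27.08 deg))
d = 0.137951 nm
a = d * sqrt(h^2+k^2+l^2) = 0.137951 * sqrt(2)
a = 0.1951 nm


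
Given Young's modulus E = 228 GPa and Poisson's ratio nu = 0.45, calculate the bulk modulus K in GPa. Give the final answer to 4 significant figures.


K = E / (3*(1-2*nu))
K = 228 / (3*(1-2*0.45))
K = 760 GPa


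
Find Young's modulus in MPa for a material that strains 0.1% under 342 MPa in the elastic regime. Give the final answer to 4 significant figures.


E = sigma / epsilon
epsilon = 0.1% = 1e-03
E = 342 / 1e-03
E = 342000 MPa


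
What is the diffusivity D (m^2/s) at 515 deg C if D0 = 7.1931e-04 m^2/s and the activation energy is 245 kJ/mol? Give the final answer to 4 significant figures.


D = D0 * exp(-Qd / (R*T))
T = 788.15 K
D = 7.1931e-04 * exp(-245e3 / (8.314 * 788.15))
D = 4.159e-20 m^2/s


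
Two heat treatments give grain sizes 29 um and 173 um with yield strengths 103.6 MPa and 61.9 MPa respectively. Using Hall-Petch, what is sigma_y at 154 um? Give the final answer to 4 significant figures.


sigma_y = sigma0 + k / sqrt(d)
1/sqrt(d1) = 1/sqrt(2.9e-05) = 185.695;  1/sqrt(d2) = 76.0286
k = (sigma1 - sigma2) / (1/sqrt(d1) - 1/sqrt(d2)) = (103.6 - 61.9) / (185.695 - 76.0286) = 0.380243 MPa*m^0.5
sigma0 = sigma1 - k/sqrt(d1) = 103.6 - 0.380243*185.695 = 32.9907 MPa
sigma_y(d3) = 32.9907 + 0.380243 / sqrt(1.54e-04) = 63.63 MPa


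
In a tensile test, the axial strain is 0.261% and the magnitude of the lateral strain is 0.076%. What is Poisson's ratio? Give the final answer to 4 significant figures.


nu = -epsilon_lat / epsilon_axial
Lateral strain is contraction (negative), so using magnitudes:
nu = 0.076 / 0.261
nu = 0.2912


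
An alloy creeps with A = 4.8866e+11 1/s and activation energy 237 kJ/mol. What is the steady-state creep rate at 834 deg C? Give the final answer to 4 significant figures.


rate = A * exp(-Q / (R*T))
T = 834 + 273.15 = 1107.15 K
rate = 4.8866e+11 * exp(-237e3 / (8.314 * 1107.15))
rate = 3.214 1/s


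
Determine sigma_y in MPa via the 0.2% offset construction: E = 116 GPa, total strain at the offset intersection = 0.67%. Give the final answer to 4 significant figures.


Offset strain = 0.002
Elastic strain at yield = total_strain - offset = 6.7e-03 - 0.002 = 4.7e-03
sigma_y = E * elastic_strain = 116000 * 4.7e-03
sigma_y = 545.2 MPa


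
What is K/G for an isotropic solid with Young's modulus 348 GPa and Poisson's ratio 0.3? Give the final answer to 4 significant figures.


G = E / (2*(1+nu))
G = 348 / (2*(1+0.3)) = 133.846 GPa
K = E / (3*(1-2*nu))
K = 348 / (3*(1-2*0.3)) = 290 GPa
K/G = 290 / 133.846 = 2.167


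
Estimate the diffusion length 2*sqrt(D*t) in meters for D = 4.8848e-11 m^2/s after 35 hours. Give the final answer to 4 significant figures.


t = 35 hr = 126000 s
Diffusion length = 2*sqrt(D*t)
= 2*sqrt(4.8848e-11 * 126000)
= 4.962e-03 m


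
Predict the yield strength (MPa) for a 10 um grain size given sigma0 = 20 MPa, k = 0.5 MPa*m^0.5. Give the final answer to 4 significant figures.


sigma_y = sigma0 + k / sqrt(d)
d = 10 um = 1e-05 m
sigma_y = 20 + 0.5 / sqrt(1e-05)
sigma_y = 178.1 MPa


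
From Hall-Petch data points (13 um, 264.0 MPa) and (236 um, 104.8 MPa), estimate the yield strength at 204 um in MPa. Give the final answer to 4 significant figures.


sigma_y = sigma0 + k / sqrt(d)
1/sqrt(d1) = 1/sqrt(1.3e-05) = 277.35;  1/sqrt(d2) = 65.0945
k = (sigma1 - sigma2) / (1/sqrt(d1) - 1/sqrt(d2)) = (264.0 - 104.8) / (277.35 - 65.0945) = 0.750039 MPa*m^0.5
sigma0 = sigma1 - k/sqrt(d1) = 264.0 - 0.750039*277.35 = 55.9766 MPa
sigma_y(d3) = 55.9766 + 0.750039 / sqrt(2.04e-04) = 108.5 MPa


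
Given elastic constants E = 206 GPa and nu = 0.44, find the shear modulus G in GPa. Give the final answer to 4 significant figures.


G = E / (2*(1+nu))
G = 206 / (2*(1+0.44))
G = 71.53 GPa


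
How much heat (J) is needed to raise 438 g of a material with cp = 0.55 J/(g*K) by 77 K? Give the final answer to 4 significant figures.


Q = m * cp * dT
Q = 438 * 0.55 * 77
Q = 18550 J


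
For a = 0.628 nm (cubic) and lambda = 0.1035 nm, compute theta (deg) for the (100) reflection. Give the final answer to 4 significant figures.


d = a / sqrt(h^2+k^2+l^2)
d = 0.628 / sqrt(1) = 0.628 nm
lambda = 2*d*sin(theta)  =>  sin(theta) = lambda / (2*d)
sin(theta) = 0.1035 / (2 * 0.628) = 0.0824045
theta = 4.727 deg


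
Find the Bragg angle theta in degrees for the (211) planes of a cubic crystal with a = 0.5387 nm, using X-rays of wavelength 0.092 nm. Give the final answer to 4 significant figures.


d = a / sqrt(h^2+k^2+l^2)
d = 0.5387 / sqrt(6) = 0.219923 nm
lambda = 2*d*sin(theta)  =>  sin(theta) = lambda / (2*d)
sin(theta) = 0.092 / (2 * 0.219923) = 0.209164
theta = 12.07 deg


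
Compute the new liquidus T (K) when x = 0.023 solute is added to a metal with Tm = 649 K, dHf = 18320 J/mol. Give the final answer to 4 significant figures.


dT = R*Tm^2*x / dHf
dT = 8.314 * 649^2 * 0.023 / 18320
dT = 4.39645 K
T_new = 649 - 4.39645 = 644.6 K


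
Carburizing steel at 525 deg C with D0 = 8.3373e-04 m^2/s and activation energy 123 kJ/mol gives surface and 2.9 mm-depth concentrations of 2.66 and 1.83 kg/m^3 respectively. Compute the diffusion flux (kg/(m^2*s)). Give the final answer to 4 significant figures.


Step 1: D = D0 * exp(-Qd/(R*T))
T = 525 + 273.15 = 798.15 K
D = 8.3373e-04 * exp(-123e3 / (8.314 * 798.15)) = 7.43094e-12 m^2/s
Step 2: J = D * (C1 - C2) / dx
J = 7.43094e-12 * (2.66 - 1.83) / 2.9e-03
J = 2.127e-09 kg/(m^2*s)


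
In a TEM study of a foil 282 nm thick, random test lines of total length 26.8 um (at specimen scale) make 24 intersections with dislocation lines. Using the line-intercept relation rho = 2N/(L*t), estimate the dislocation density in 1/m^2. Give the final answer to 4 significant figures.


rho = 2N / (L * t)
L = 26.8 um = 2.68e-05 m, t = 282 nm = 2.82e-07 m
rho = 2 * 24 / (2.68e-05 * 2.82e-07)
rho = 6.351e+12 1/m^2


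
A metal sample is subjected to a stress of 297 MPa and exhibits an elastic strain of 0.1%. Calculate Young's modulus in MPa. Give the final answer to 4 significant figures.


E = sigma / epsilon
epsilon = 0.1% = 1e-03
E = 297 / 1e-03
E = 297000 MPa


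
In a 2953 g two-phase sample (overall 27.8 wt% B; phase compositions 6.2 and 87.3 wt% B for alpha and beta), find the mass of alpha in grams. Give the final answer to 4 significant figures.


f_alpha = (C_beta - C0) / (C_beta - C_alpha)
f_alpha = (87.3 - 27.8) / (87.3 - 6.2) = 0.733662
m_alpha = f_alpha * m_total = 0.733662 * 2953 = 2167 g


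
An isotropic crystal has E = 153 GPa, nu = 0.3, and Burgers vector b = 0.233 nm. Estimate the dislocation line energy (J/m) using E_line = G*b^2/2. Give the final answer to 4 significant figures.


Step 1: G = E / (2*(1+nu))
G = 153 / (2*(1+0.3)) = 58.8462 GPa = 5.88462e+10 Pa
Step 2: E_line = G*b^2/2
b = 0.233 nm = 2.33e-10 m
E_line = 0.5 * 5.88462e+10 * (2.33e-10)^2 = 1.597e-09 J/m


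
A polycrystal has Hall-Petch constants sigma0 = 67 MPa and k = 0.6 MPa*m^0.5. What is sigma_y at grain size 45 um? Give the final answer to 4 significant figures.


sigma_y = sigma0 + k / sqrt(d)
d = 45 um = 4.5e-05 m
sigma_y = 67 + 0.6 / sqrt(4.5e-05)
sigma_y = 156.4 MPa


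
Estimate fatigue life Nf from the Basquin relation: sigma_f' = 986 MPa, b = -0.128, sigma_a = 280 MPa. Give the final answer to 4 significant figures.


sigma_a = sigma_f' * (2*Nf)^b
2*Nf = (sigma_a / sigma_f')^(1/b)
2*Nf = (280 / 986)^(1/-0.128)
2*Nf = 18674.2
Nf = 9337 cycles


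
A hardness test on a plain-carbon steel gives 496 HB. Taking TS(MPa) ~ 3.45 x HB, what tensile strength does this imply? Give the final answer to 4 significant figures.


TS (MPa) = 3.45 * HB
TS = 3.45 * 496
TS = 1711 MPa


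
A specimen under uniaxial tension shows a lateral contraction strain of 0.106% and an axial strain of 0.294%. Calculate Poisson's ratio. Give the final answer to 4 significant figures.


nu = -epsilon_lat / epsilon_axial
Lateral strain is contraction (negative), so using magnitudes:
nu = 0.106 / 0.294
nu = 0.3605


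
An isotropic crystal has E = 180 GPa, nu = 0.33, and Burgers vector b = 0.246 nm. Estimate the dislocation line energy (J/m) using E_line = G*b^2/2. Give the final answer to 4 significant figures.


Step 1: G = E / (2*(1+nu))
G = 180 / (2*(1+0.33)) = 67.6692 GPa = 6.76692e+10 Pa
Step 2: E_line = G*b^2/2
b = 0.246 nm = 2.46e-10 m
E_line = 0.5 * 6.76692e+10 * (2.46e-10)^2 = 2.048e-09 J/m


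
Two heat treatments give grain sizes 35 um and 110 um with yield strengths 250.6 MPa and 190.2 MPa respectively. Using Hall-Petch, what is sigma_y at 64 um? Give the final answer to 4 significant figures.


sigma_y = sigma0 + k / sqrt(d)
1/sqrt(d1) = 1/sqrt(3.5e-05) = 169.031;  1/sqrt(d2) = 95.3463
k = (sigma1 - sigma2) / (1/sqrt(d1) - 1/sqrt(d2)) = (250.6 - 190.2) / (169.031 - 95.3463) = 0.81971 MPa*m^0.5
sigma0 = sigma1 - k/sqrt(d1) = 250.6 - 0.81971*169.031 = 112.044 MPa
sigma_y(d3) = 112.044 + 0.81971 / sqrt(6.4e-05) = 214.5 MPa


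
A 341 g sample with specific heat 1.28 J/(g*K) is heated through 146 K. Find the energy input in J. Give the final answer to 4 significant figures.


Q = m * cp * dT
Q = 341 * 1.28 * 146
Q = 63730 J


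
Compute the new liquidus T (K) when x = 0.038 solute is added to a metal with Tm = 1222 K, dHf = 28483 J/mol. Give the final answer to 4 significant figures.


dT = R*Tm^2*x / dHf
dT = 8.314 * 1222^2 * 0.038 / 28483
dT = 16.5634 K
T_new = 1222 - 16.5634 = 1205 K


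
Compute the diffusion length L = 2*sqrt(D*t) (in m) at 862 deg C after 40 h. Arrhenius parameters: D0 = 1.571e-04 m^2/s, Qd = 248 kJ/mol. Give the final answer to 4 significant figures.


Step 1: D = D0 * exp(-Qd/(R*T))
T = 1135.15 K
D = 1.571e-04 * exp(-248e3 / (8.314 * 1135.15)) = 6.07979e-16 m^2/s
Step 2: L = 2*sqrt(D*t)
t = 40 h = 144000 s
L = 2*sqrt(6.07979e-16 * 144000) = 1.871e-05 m


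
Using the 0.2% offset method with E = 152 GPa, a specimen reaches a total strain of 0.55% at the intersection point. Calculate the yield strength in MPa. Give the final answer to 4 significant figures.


Offset strain = 0.002
Elastic strain at yield = total_strain - offset = 5.5e-03 - 0.002 = 3.5e-03
sigma_y = E * elastic_strain = 152000 * 3.5e-03
sigma_y = 532 MPa


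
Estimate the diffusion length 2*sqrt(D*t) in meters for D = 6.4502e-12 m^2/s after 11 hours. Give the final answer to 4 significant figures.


t = 11 hr = 39600 s
Diffusion length = 2*sqrt(D*t)
= 2*sqrt(6.4502e-12 * 39600)
= 1.011e-03 m


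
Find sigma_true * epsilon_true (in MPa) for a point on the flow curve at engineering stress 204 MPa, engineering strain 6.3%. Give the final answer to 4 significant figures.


sigma_true = sigma_eng * (1 + epsilon_eng)
sigma_true = 204 * (1 + 0.063) = 216.852 MPa
epsilon_true = ln(1 + epsilon_eng)
epsilon_true = ln(1 + 0.063) = 0.0610951
sigma_true * epsilon_true = 216.852 * 0.0610951 = 13.25 MPa


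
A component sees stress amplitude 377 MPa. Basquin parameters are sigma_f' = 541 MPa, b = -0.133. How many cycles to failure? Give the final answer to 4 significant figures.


sigma_a = sigma_f' * (2*Nf)^b
2*Nf = (sigma_a / sigma_f')^(1/b)
2*Nf = (377 / 541)^(1/-0.133)
2*Nf = 15.1136
Nf = 7.557 cycles
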